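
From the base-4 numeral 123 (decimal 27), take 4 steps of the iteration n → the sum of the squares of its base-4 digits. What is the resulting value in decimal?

27 = (1,2,3)_4 → 1² + 2² + 3² = 1 + 4 + 9 = 14
14 = (3,2)_4 → 3² + 2² = 9 + 4 = 13
13 = (3,1)_4 → 3² + 1² = 9 + 1 = 10
10 = (2,2)_4 → 2² + 2² = 4 + 4 = 8

8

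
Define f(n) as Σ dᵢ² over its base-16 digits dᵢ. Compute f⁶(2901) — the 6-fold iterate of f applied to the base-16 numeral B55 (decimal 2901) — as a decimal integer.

169

2901 = (11,5,5)_16 → 11² + 5² + 5² = 121 + 25 + 25 = 171
171 = (10,11)_16 → 10² + 11² = 100 + 121 = 221
221 = (13,13)_16 → 13² + 13² = 169 + 169 = 338
338 = (1,5,2)_16 → 1² + 5² + 2² = 1 + 25 + 4 = 30
30 = (1,14)_16 → 1² + 14² = 1 + 196 = 197
197 = (12,5)_16 → 12² + 5² = 144 + 25 = 169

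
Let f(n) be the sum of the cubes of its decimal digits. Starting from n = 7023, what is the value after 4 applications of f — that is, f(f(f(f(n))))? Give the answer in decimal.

7023 → 7³ + 0³ + 2³ + 3³ = 343 + 0 + 8 + 27 = 378
378 → 3³ + 7³ + 8³ = 27 + 343 + 512 = 882
882 → 8³ + 8³ + 2³ = 512 + 512 + 8 = 1032
1032 → 1³ + 0³ + 3³ + 2³ = 1 + 0 + 27 + 8 = 36

36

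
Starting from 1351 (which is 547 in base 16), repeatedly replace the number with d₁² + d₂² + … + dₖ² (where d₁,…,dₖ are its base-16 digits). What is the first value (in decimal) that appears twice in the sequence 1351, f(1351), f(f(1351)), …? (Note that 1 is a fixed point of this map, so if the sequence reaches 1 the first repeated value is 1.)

1351 = (5,4,7)_16 → 5² + 4² + 7² = 90
90 = (5,10)_16 → 5² + 10² = 125
125 = (7,13)_16 → 7² + 13² = 218
218 = (13,10)_16 → 13² + 10² = 269
269 = (1,0,13)_16 → 1² + 0² + 13² = 170
170 = (10,10)_16 → 10² + 10² = 200
200 = (12,8)_16 → 12² + 8² = 208
208 = (13,0)_16 → 13² + 0² = 169
169 = (10,9)_16 → 10² + 9² = 181
181 = (11,5)_16 → 11² + 5² = 146
146 = (9,2)_16 → 9² + 2² = 85
85 = (5,5)_16 → 5² + 5² = 50
50 = (3,2)_16 → 3² + 2² = 13
13 = (13)_16 → 13² = 169  — 169 already appeared earlier.

169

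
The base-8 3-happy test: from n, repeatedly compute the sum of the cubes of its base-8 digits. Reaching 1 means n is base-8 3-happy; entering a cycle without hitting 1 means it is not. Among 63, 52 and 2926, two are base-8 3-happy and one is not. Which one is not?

63: 63 → 686 → 350 → 368 → 341 → 258 → 72 → 2 → 8 → 1  — reaches 1 (base-8 3-happy)
52: 52 → 280 → 91 → 55 → 559 → 469 → 476 → 434 → 440 → 559  — repeats 559 (not base-8 3-happy)
2926: 2926 → 591 → 346 → 160 → 72 → 2 → 8 → 1  — reaches 1 (base-8 3-happy)

52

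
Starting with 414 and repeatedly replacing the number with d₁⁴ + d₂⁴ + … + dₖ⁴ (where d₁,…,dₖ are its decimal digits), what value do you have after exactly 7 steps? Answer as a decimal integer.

7938

414 → 4⁴ + 1⁴ + 4⁴ = 256 + 1 + 256 = 513
513 → 5⁴ + 1⁴ + 3⁴ = 625 + 1 + 81 = 707
707 → 7⁴ + 0⁴ + 7⁴ = 2401 + 0 + 2401 = 4802
4802 → 4⁴ + 8⁴ + 0⁴ + 2⁴ = 256 + 4096 + 0 + 16 = 4368
4368 → 4⁴ + 3⁴ + 6⁴ + 8⁴ = 256 + 81 + 1296 + 4096 = 5729
5729 → 5⁴ + 7⁴ + 2⁴ + 9⁴ = 625 + 2401 + 16 + 6561 = 9603
9603 → 9⁴ + 6⁴ + 0⁴ + 3⁴ = 6561 + 1296 + 0 + 81 = 7938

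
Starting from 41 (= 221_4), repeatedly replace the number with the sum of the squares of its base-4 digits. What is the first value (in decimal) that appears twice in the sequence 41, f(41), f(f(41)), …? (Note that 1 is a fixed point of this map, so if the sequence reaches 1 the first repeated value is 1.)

41 = (2,2,1)_4 → 2² + 2² + 1² = 4 + 4 + 1 = 9
9 = (2,1)_4 → 2² + 1² = 4 + 1 = 5
5 = (1,1)_4 → 1² + 1² = 1 + 1 = 2
2 = (2)_4 → 2² = 4
4 = (1,0)_4 → 1² + 0² = 1 + 0 = 1  — reached the fixed point 1.
1 → 1, so 1 is the first repeated value.

1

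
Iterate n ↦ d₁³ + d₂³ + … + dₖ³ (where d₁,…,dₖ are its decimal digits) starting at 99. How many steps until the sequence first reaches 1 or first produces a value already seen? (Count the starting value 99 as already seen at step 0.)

99 → 9³ + 9³ = 1458
1458 → 1³ + 4³ + 5³ + 8³ = 702
702 → 7³ + 0³ + 2³ = 351
351 → 3³ + 5³ + 1³ = 153
153 → 1³ + 5³ + 3³ = 153  — 153 repeats.
That took 5 steps.

5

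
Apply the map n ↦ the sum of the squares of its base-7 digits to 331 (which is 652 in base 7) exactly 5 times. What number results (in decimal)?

331 = (6,5,2)_7 → 65
65 = (1,2,2)_7 → 9
9 = (1,2)_7 → 5
5 = (5)_7 → 25
25 = (3,4)_7 → 25

25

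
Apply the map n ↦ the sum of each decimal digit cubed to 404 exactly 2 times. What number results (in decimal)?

521

404 → 4³ + 0³ + 4³ = 64 + 0 + 64 = 128
128 → 1³ + 2³ + 8³ = 1 + 8 + 512 = 521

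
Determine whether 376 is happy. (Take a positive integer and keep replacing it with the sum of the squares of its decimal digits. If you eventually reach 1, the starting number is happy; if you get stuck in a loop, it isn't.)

376 → 3² + 7² + 6² = 94
94 → 9² + 4² = 97
97 → 9² + 7² = 130
130 → 1² + 3² + 0² = 10
10 → 1² + 0² = 1  — reached 1.

happy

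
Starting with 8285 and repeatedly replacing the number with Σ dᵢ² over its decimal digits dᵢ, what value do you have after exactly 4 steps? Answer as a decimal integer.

8285 → 8² + 2² + 8² + 5² = 64 + 4 + 64 + 25 = 157
157 → 1² + 5² + 7² = 1 + 25 + 49 = 75
75 → 7² + 5² = 49 + 25 = 74
74 → 7² + 4² = 49 + 16 = 65

65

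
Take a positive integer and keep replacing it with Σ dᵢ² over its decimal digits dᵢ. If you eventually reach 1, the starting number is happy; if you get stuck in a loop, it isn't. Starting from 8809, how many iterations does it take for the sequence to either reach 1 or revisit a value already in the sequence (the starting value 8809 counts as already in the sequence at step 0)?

11

8809 → 8² + 8² + 0² + 9² = 64 + 64 + 0 + 81 = 209
209 → 2² + 0² + 9² = 4 + 0 + 81 = 85
85 → 8² + 5² = 64 + 25 = 89
89 → 8² + 9² = 64 + 81 = 145
145 → 1² + 4² + 5² = 1 + 16 + 25 = 42
42 → 4² + 2² = 16 + 4 = 20
20 → 2² + 0² = 4 + 0 = 4
4 → 4² = 16
16 → 1² + 6² = 1 + 36 = 37
37 → 3² + 7² = 9 + 49 = 58
58 → 5² + 8² = 25 + 64 = 89  — 89 repeats.
That took 11 steps.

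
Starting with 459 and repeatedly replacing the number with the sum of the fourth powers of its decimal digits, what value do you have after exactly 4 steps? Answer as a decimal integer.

459 → 4⁴ + 5⁴ + 9⁴ = 256 + 625 + 6561 = 7442
7442 → 7⁴ + 4⁴ + 4⁴ + 2⁴ = 2401 + 256 + 256 + 16 = 2929
2929 → 2⁴ + 9⁴ + 2⁴ + 9⁴ = 16 + 6561 + 16 + 6561 = 13154
13154 → 1⁴ + 3⁴ + 1⁴ + 5⁴ + 4⁴ = 1 + 81 + 1 + 625 + 256 = 964

964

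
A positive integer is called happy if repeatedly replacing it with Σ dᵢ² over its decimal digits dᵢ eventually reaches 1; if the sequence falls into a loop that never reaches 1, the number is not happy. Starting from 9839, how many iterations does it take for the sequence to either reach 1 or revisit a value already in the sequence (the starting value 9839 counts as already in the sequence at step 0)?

12

9839 → 9² + 8² + 3² + 9² = 235
235 → 2² + 3² + 5² = 38
38 → 3² + 8² = 73
73 → 7² + 3² = 58
58 → 5² + 8² = 89
89 → 8² + 9² = 145
145 → 1² + 4² + 5² = 42
42 → 4² + 2² = 20
20 → 2² + 0² = 4
4 → 4² = 16
16 → 1² + 6² = 37
37 → 3² + 7² = 58  — 58 repeats.
That took 12 steps.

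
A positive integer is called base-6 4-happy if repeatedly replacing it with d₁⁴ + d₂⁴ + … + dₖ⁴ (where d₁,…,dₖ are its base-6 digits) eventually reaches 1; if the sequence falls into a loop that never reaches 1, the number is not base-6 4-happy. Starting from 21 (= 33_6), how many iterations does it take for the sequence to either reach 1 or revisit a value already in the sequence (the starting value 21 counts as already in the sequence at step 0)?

21 = (3,3)_6 → 162
162 = (4,3,0)_6 → 337
337 = (1,3,2,1)_6 → 99
99 = (2,4,3)_6 → 353
353 = (1,3,4,5)_6 → 963
963 = (4,2,4,3)_6 → 609
609 = (2,4,5,3)_6 → 978
978 = (4,3,1,0)_6 → 338
338 = (1,3,2,2)_6 → 114
114 = (3,1,0)_6 → 82
82 = (2,1,4)_6 → 273
273 = (1,1,3,3)_6 → 164
164 = (4,3,2)_6 → 353  — 353 repeats.
That took 13 steps.

13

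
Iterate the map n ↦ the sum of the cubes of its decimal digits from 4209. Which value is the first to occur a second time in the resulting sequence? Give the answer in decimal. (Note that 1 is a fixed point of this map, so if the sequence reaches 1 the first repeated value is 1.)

153

4209 → 4³ + 2³ + 0³ + 9³ = 64 + 8 + 0 + 729 = 801
801 → 8³ + 0³ + 1³ = 512 + 0 + 1 = 513
513 → 5³ + 1³ + 3³ = 125 + 1 + 27 = 153
153 → 1³ + 5³ + 3³ = 1 + 125 + 27 = 153  — 153 already appeared earlier.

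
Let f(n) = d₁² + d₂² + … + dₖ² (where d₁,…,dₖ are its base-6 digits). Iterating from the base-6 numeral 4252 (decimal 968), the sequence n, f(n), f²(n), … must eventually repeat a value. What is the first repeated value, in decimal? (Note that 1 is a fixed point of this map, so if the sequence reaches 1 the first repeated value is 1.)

1

968 = (4,2,5,2)_6 → 4² + 2² + 5² + 2² = 16 + 4 + 25 + 4 = 49
49 = (1,2,1)_6 → 1² + 2² + 1² = 1 + 4 + 1 = 6
6 = (1,0)_6 → 1² + 0² = 1 + 0 = 1  — reached the fixed point 1.
1 → 1, so 1 is the first repeated value.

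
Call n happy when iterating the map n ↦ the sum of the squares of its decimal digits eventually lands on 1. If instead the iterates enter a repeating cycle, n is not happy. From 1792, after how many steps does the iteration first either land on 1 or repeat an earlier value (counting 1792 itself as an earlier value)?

1792 → 1² + 7² + 9² + 2² = 1 + 49 + 81 + 4 = 135
135 → 1² + 3² + 5² = 1 + 9 + 25 = 35
35 → 3² + 5² = 9 + 25 = 34
34 → 3² + 4² = 9 + 16 = 25
25 → 2² + 5² = 4 + 25 = 29
29 → 2² + 9² = 4 + 81 = 85
85 → 8² + 5² = 64 + 25 = 89
89 → 8² + 9² = 64 + 81 = 145
145 → 1² + 4² + 5² = 1 + 16 + 25 = 42
42 → 4² + 2² = 16 + 4 = 20
20 → 2² + 0² = 4 + 0 = 4
4 → 4² = 16
16 → 1² + 6² = 1 + 36 = 37
37 → 3² + 7² = 9 + 49 = 58
58 → 5² + 8² = 25 + 64 = 89  — 89 repeats.
That took 15 steps.

15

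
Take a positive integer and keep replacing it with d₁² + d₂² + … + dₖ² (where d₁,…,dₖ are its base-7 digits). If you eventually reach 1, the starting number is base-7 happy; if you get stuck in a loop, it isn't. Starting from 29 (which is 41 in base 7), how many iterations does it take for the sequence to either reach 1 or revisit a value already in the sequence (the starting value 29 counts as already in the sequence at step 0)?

4

29 = (4,1)_7 → 4² + 1² = 17
17 = (2,3)_7 → 2² + 3² = 13
13 = (1,6)_7 → 1² + 6² = 37
37 = (5,2)_7 → 5² + 2² = 29  — 29 repeats.
That took 4 steps.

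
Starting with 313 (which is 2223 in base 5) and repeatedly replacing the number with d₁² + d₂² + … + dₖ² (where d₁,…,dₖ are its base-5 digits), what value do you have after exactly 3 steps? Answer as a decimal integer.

313 = (2,2,2,3)_5 → 21
21 = (4,1)_5 → 17
17 = (3,2)_5 → 13

13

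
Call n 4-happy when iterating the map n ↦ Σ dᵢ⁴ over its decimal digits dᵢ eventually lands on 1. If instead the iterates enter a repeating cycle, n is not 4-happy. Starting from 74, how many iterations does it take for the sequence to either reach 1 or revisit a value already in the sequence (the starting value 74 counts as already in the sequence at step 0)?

74 → 7⁴ + 4⁴ = 2401 + 256 = 2657
2657 → 2⁴ + 6⁴ + 5⁴ + 7⁴ = 16 + 1296 + 625 + 2401 = 4338
4338 → 4⁴ + 3⁴ + 3⁴ + 8⁴ = 256 + 81 + 81 + 4096 = 4514
4514 → 4⁴ + 5⁴ + 1⁴ + 4⁴ = 256 + 625 + 1 + 256 = 1138
1138 → 1⁴ + 1⁴ + 3⁴ + 8⁴ = 1 + 1 + 81 + 4096 = 4179
4179 → 4⁴ + 1⁴ + 7⁴ + 9⁴ = 256 + 1 + 2401 + 6561 = 9219
9219 → 9⁴ + 2⁴ + 1⁴ + 9⁴ = 6561 + 16 + 1 + 6561 = 13139
13139 → 1⁴ + 3⁴ + 1⁴ + 3⁴ + 9⁴ = 1 + 81 + 1 + 81 + 6561 = 6725
6725 → 6⁴ + 7⁴ + 2⁴ + 5⁴ = 1296 + 2401 + 16 + 625 = 4338  — 4338 repeats.
That took 9 steps.

9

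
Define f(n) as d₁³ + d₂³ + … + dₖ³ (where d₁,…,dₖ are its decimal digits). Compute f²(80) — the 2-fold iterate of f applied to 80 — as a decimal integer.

80 → 8³ + 0³ = 512 + 0 = 512
512 → 5³ + 1³ + 2³ = 125 + 1 + 8 = 134

134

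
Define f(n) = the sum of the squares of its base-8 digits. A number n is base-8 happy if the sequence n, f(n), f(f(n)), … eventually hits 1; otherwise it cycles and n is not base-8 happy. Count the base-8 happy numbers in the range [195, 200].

195: 195 → 18 → 8 → 1  — base-8 happy
196: 196 → 25 → 10 → 5 → 25  — not base-8 happy
197: 197 → 34 → 20 → 20  — not base-8 happy
198: 198 → 45 → 50 → 40 → 25 → 10 → 5 → 25  — not base-8 happy
199: 199 → 58 → 53 → 61 → 74 → 6 → 36 → 32 → 16 → 4 → 16  — not base-8 happy
200: 200 → 10 → 5 → 25 → 10  — not base-8 happy
base-8 happy: 195

1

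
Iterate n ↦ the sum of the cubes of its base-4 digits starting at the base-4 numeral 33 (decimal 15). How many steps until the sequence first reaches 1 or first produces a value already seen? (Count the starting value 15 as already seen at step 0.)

4

15 = (3,3)_4 → 3³ + 3³ = 54
54 = (3,1,2)_4 → 3³ + 1³ + 2³ = 36
36 = (2,1,0)_4 → 2³ + 1³ + 0³ = 9
9 = (2,1)_4 → 2³ + 1³ = 9  — 9 repeats.
That took 4 steps.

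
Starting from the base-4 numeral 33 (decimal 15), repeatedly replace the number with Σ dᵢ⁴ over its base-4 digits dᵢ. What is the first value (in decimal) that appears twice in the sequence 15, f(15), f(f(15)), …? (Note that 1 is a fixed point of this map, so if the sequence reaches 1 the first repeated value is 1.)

81

15 = (3,3)_4 → 162
162 = (2,2,0,2)_4 → 48
48 = (3,0,0)_4 → 81
81 = (1,1,0,1)_4 → 3
3 = (3)_4 → 81  — 81 already appeared earlier.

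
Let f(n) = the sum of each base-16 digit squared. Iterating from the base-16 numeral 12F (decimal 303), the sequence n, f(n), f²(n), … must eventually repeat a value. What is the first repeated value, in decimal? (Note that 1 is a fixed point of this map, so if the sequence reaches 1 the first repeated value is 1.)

303 = (1,2,15)_16 → 1² + 2² + 15² = 1 + 4 + 225 = 230
230 = (14,6)_16 → 14² + 6² = 196 + 36 = 232
232 = (14,8)_16 → 14² + 8² = 196 + 64 = 260
260 = (1,0,4)_16 → 1² + 0² + 4² = 1 + 0 + 16 = 17
17 = (1,1)_16 → 1² + 1² = 1 + 1 = 2
2 = (2)_16 → 2² = 4
4 = (4)_16 → 4² = 16
16 = (1,0)_16 → 1² + 0² = 1 + 0 = 1  — reached the fixed point 1.
1 → 1, so 1 is the first repeated value.

1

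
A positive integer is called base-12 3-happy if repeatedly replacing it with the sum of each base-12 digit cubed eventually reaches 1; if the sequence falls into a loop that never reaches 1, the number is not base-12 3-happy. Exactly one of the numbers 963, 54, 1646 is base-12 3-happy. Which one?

963: 963 → 755 → 1464 → 1008 → 343 → 415 → 1351 → 1136 → 1855 → 1344 → 793 → 342 → 288 → 8 → 512 → 755  — repeats 755 (not base-12 3-happy)
54: 54 → 280 → 1396 → 1305 → 1458 → 1217 → 762 → 368 → 736 → 190 → 1028 → 856 → 1520 → 1728 → 1  — reaches 1 (base-12 3-happy)
1646: 1646 → 1464 → 1008 → 343 → 415 → 1351 → 1136 → 1855 → 1344 → 793 → 342 → 288 → 8 → 512 → 755 → 1464  — repeats 1464 (not base-12 3-happy)

54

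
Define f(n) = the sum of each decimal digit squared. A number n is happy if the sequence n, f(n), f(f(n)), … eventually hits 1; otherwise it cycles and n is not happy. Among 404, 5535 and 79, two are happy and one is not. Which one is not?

5535

404: 404 → 32 → 13 → 10 → 1  — reaches 1 (happy)
5535: 5535 → 84 → 80 → 64 → 52 → 29 → 85 → 89 → 145 → 42 → 20 → 4 → 16 → 37 → 58 → 89  — repeats 89 (not happy)
79: 79 → 130 → 10 → 1  — reaches 1 (happy)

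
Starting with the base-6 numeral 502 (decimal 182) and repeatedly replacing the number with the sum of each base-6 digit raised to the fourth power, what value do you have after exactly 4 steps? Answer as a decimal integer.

4

182 = (5,0,2)_6 → 641
641 = (2,5,4,5)_6 → 1522
1522 = (1,1,0,1,4)_6 → 259
259 = (1,1,1,1)_6 → 4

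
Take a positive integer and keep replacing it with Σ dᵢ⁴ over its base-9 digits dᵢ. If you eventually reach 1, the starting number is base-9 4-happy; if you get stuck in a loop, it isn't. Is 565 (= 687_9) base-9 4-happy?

565 = (6,8,7)_9 → 7793
7793 = (1,1,6,1,8)_9 → 5395
5395 = (7,3,5,4)_9 → 3363
3363 = (4,5,4,6)_9 → 2433
2433 = (3,3,0,3)_9 → 243
243 = (3,0,0)_9 → 81
81 = (1,0,0)_9 → 1  — reached 1.

base-9 4-happy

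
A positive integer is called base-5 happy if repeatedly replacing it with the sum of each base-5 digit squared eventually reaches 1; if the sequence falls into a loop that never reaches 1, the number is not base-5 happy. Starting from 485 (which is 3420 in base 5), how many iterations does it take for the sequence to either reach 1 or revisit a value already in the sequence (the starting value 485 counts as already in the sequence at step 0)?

4

485 = (3,4,2,0)_5 → 3² + 4² + 2² + 0² = 29
29 = (1,0,4)_5 → 1² + 0² + 4² = 17
17 = (3,2)_5 → 3² + 2² = 13
13 = (2,3)_5 → 2² + 3² = 13  — 13 repeats.
That took 4 steps.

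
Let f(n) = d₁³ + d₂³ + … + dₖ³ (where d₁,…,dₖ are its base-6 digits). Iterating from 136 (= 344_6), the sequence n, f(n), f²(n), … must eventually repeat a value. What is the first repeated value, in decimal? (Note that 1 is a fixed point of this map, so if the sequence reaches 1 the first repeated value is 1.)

136 = (3,4,4)_6 → 3³ + 4³ + 4³ = 155
155 = (4,1,5)_6 → 4³ + 1³ + 5³ = 190
190 = (5,1,4)_6 → 5³ + 1³ + 4³ = 190  — 190 already appeared earlier.

190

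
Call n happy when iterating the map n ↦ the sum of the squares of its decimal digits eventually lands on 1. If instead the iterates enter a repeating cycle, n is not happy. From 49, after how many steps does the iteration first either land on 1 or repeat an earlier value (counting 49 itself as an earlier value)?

49 → 4² + 9² = 16 + 81 = 97
97 → 9² + 7² = 81 + 49 = 130
130 → 1² + 3² + 0² = 1 + 9 + 0 = 10
10 → 1² + 0² = 1 + 0 = 1  — reached 1.
That took 4 steps.

4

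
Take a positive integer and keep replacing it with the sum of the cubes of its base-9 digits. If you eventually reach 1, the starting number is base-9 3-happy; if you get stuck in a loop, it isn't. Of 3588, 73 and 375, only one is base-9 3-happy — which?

3588: 3588 → 800 → 856 → 128 → 134 → 638 → 1198 → 470 → 476 → 980 → 540 → 432 → 152 → 856  — repeats 856 (not base-9 3-happy)
73: 73 → 513 → 243 → 27 → 27  — repeats 27 (not base-9 3-happy)
375: 375 → 405 → 125 → 577 → 345 → 99 → 9 → 1  — reaches 1 (base-9 3-happy)

375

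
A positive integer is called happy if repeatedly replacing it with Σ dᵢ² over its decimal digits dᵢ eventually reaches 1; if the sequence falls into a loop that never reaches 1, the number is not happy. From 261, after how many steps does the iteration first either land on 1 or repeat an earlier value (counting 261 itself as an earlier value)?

15

261 → 2² + 6² + 1² = 4 + 36 + 1 = 41
41 → 4² + 1² = 16 + 1 = 17
17 → 1² + 7² = 1 + 49 = 50
50 → 5² + 0² = 25 + 0 = 25
25 → 2² + 5² = 4 + 25 = 29
29 → 2² + 9² = 4 + 81 = 85
85 → 8² + 5² = 64 + 25 = 89
89 → 8² + 9² = 64 + 81 = 145
145 → 1² + 4² + 5² = 1 + 16 + 25 = 42
42 → 4² + 2² = 16 + 4 = 20
20 → 2² + 0² = 4 + 0 = 4
4 → 4² = 16
16 → 1² + 6² = 1 + 36 = 37
37 → 3² + 7² = 9 + 49 = 58
58 → 5² + 8² = 25 + 64 = 89  — 89 repeats.
That took 15 steps.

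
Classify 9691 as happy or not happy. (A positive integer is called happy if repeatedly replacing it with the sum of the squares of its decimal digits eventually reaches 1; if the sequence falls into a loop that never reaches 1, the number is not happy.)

9691 → 9² + 6² + 9² + 1² = 81 + 36 + 81 + 1 = 199
199 → 1² + 9² + 9² = 1 + 81 + 81 = 163
163 → 1² + 6² + 3² = 1 + 36 + 9 = 46
46 → 4² + 6² = 16 + 36 = 52
52 → 5² + 2² = 25 + 4 = 29
29 → 2² + 9² = 4 + 81 = 85
85 → 8² + 5² = 64 + 25 = 89
89 → 8² + 9² = 64 + 81 = 145
145 → 1² + 4² + 5² = 1 + 16 + 25 = 42
42 → 4² + 2² = 16 + 4 = 20
20 → 2² + 0² = 4 + 0 = 4
4 → 4² = 16
16 → 1² + 6² = 1 + 36 = 37
37 → 3² + 7² = 9 + 49 = 58
58 → 5² + 8² = 25 + 64 = 89  — 89 already seen; the sequence cycles without reaching 1.

not happy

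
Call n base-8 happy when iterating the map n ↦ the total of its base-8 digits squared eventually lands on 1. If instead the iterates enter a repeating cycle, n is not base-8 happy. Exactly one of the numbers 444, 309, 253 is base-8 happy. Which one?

309

444: 444 → 101 → 42 → 29 → 34 → 20 → 20  — repeats 20 (not base-8 happy)
309: 309 → 77 → 27 → 18 → 8 → 1  — reaches 1 (base-8 happy)
253: 253 → 83 → 14 → 37 → 41 → 26 → 13 → 26  — repeats 26 (not base-8 happy)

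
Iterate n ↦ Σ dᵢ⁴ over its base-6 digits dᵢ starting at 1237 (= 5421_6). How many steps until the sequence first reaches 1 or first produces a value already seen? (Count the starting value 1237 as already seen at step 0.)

14

1237 = (5,4,2,1)_6 → 898
898 = (4,0,5,4)_6 → 1137
1137 = (5,1,3,3)_6 → 788
788 = (3,3,5,2)_6 → 803
803 = (3,4,1,5)_6 → 963
963 = (4,2,4,3)_6 → 609
609 = (2,4,5,3)_6 → 978
978 = (4,3,1,0)_6 → 338
338 = (1,3,2,2)_6 → 114
114 = (3,1,0)_6 → 82
82 = (2,1,4)_6 → 273
273 = (1,1,3,3)_6 → 164
164 = (4,3,2)_6 → 353
353 = (1,3,4,5)_6 → 963  — 963 repeats.
That took 14 steps.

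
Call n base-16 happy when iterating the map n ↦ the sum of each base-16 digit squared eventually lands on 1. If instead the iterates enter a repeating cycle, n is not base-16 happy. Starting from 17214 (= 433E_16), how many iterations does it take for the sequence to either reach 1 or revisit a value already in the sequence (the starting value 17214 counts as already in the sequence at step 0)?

8

17214 = (4,3,3,14)_16 → 230
230 = (14,6)_16 → 232
232 = (14,8)_16 → 260
260 = (1,0,4)_16 → 17
17 = (1,1)_16 → 2
2 = (2)_16 → 4
4 = (4)_16 → 16
16 = (1,0)_16 → 1  — reached 1.
That took 8 steps.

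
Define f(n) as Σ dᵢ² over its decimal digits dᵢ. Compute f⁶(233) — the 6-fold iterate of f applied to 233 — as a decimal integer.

233 → 22
22 → 8
8 → 64
64 → 52
52 → 29
29 → 85

85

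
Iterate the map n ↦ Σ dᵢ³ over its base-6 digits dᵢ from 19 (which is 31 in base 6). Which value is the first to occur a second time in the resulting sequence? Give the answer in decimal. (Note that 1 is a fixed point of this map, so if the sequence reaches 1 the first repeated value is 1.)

19 = (3,1)_6 → 3³ + 1³ = 27 + 1 = 28
28 = (4,4)_6 → 4³ + 4³ = 64 + 64 = 128
128 = (3,3,2)_6 → 3³ + 3³ + 2³ = 27 + 27 + 8 = 62
62 = (1,4,2)_6 → 1³ + 4³ + 2³ = 1 + 64 + 8 = 73
73 = (2,0,1)_6 → 2³ + 0³ + 1³ = 8 + 0 + 1 = 9
9 = (1,3)_6 → 1³ + 3³ = 1 + 27 = 28  — 28 already appeared earlier.

28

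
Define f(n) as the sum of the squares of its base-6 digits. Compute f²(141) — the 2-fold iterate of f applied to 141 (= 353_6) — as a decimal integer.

3

141 = (3,5,3)_6 → 3² + 5² + 3² = 9 + 25 + 9 = 43
43 = (1,1,1)_6 → 1² + 1² + 1² = 1 + 1 + 1 = 3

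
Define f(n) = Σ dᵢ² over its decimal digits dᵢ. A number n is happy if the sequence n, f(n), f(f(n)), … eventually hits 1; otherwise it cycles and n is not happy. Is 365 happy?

365 → 3² + 6² + 5² = 9 + 36 + 25 = 70
70 → 7² + 0² = 49 + 0 = 49
49 → 4² + 9² = 16 + 81 = 97
97 → 9² + 7² = 81 + 49 = 130
130 → 1² + 3² + 0² = 1 + 9 + 0 = 10
10 → 1² + 0² = 1 + 0 = 1  — reached 1.

happy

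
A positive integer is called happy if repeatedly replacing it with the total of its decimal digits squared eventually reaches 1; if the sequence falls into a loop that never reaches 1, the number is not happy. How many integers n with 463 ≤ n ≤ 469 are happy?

463: 463 → 61 → 37 → 58 → 89 → 145 → 42 → 20 → 4 → 16 → 37  — not happy
464: 464 → 68 → 100 → 1  — happy
465: 465 → 77 → 98 → 145 → 42 → 20 → 4 → 16 → 37 → 58 → 89 → 145  — not happy
466: 466 → 88 → 128 → 69 → 117 → 51 → 26 → 40 → 16 → 37 → 58 → 89 → 145 → 42 → 20 → 4 → 16  — not happy
467: 467 → 101 → 2 → 4 → 16 → 37 → 58 → 89 → 145 → 42 → 20 → 4  — not happy
468: 468 → 116 → 38 → 73 → 58 → 89 → 145 → 42 → 20 → 4 → 16 → 37 → 58  — not happy
469: 469 → 133 → 19 → 82 → 68 → 100 → 1  — happy
happy: 464, 469

2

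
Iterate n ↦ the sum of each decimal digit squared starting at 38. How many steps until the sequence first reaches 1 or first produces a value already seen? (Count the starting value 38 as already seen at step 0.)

38 → 73
73 → 58
58 → 89
89 → 145
145 → 42
42 → 20
20 → 4
4 → 16
16 → 37
37 → 58  — 58 repeats.
That took 10 steps.

10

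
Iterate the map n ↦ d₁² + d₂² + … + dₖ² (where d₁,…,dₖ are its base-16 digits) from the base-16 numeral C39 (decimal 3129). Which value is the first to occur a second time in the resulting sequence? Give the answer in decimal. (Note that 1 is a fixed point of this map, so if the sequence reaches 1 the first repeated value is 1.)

85

3129 = (12,3,9)_16 → 234
234 = (14,10)_16 → 296
296 = (1,2,8)_16 → 69
69 = (4,5)_16 → 41
41 = (2,9)_16 → 85
85 = (5,5)_16 → 50
50 = (3,2)_16 → 13
13 = (13)_16 → 169
169 = (10,9)_16 → 181
181 = (11,5)_16 → 146
146 = (9,2)_16 → 85  — 85 already appeared earlier.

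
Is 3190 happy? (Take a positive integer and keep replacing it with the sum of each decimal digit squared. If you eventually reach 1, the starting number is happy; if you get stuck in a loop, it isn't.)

happy

3190 → 3² + 1² + 9² + 0² = 9 + 1 + 81 + 0 = 91
91 → 9² + 1² = 81 + 1 = 82
82 → 8² + 2² = 64 + 4 = 68
68 → 6² + 8² = 36 + 64 = 100
100 → 1² + 0² + 0² = 1 + 0 + 0 = 1  — reached 1.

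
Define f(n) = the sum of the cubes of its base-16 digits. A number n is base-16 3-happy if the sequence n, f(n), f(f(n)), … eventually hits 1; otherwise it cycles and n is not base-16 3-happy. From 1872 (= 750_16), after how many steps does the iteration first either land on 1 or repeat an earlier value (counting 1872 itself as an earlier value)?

5

1872 = (7,5,0)_16 → 7³ + 5³ + 0³ = 343 + 125 + 0 = 468
468 = (1,13,4)_16 → 1³ + 13³ + 4³ = 1 + 2197 + 64 = 2262
2262 = (8,13,6)_16 → 8³ + 13³ + 6³ = 512 + 2197 + 216 = 2925
2925 = (11,6,13)_16 → 11³ + 6³ + 13³ = 1331 + 216 + 2197 = 3744
3744 = (14,10,0)_16 → 14³ + 10³ + 0³ = 2744 + 1000 + 0 = 3744  — 3744 repeats.
That took 5 steps.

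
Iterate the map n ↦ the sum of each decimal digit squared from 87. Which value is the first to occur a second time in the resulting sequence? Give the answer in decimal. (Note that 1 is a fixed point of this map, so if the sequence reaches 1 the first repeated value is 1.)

4

87 → 8² + 7² = 113
113 → 1² + 1² + 3² = 11
11 → 1² + 1² = 2
2 → 2² = 4
4 → 4² = 16
16 → 1² + 6² = 37
37 → 3² + 7² = 58
58 → 5² + 8² = 89
89 → 8² + 9² = 145
145 → 1² + 4² + 5² = 42
42 → 4² + 2² = 20
20 → 2² + 0² = 4  — 4 already appeared earlier.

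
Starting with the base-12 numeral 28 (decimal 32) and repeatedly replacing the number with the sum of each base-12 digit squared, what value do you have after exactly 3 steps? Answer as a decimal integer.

32 = (2,8)_12 → 2² + 8² = 4 + 64 = 68
68 = (5,8)_12 → 5² + 8² = 25 + 64 = 89
89 = (7,5)_12 → 7² + 5² = 49 + 25 = 74

74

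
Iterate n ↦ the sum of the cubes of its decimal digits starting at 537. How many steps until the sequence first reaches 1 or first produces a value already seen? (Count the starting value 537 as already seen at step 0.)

7

537 → 5³ + 3³ + 7³ = 495
495 → 4³ + 9³ + 5³ = 918
918 → 9³ + 1³ + 8³ = 1242
1242 → 1³ + 2³ + 4³ + 2³ = 81
81 → 8³ + 1³ = 513
513 → 5³ + 1³ + 3³ = 153
153 → 1³ + 5³ + 3³ = 153  — 153 repeats.
That took 7 steps.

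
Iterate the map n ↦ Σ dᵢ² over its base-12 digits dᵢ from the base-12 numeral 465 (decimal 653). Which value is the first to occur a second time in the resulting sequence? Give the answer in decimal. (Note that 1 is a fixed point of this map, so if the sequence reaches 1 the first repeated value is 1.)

653 = (4,6,5)_12 → 4² + 6² + 5² = 77
77 = (6,5)_12 → 6² + 5² = 61
61 = (5,1)_12 → 5² + 1² = 26
26 = (2,2)_12 → 2² + 2² = 8
8 = (8)_12 → 8² = 64
64 = (5,4)_12 → 5² + 4² = 41
41 = (3,5)_12 → 3² + 5² = 34
34 = (2,10)_12 → 2² + 10² = 104
104 = (8,8)_12 → 8² + 8² = 128
128 = (10,8)_12 → 10² + 8² = 164
164 = (1,1,8)_12 → 1² + 1² + 8² = 66
66 = (5,6)_12 → 5² + 6² = 61  — 61 already appeared earlier.

61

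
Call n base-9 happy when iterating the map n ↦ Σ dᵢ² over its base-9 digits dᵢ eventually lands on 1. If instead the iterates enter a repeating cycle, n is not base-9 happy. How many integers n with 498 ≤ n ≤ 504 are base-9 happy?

1

498: 498 → 46 → 26 → 68 → 74 → 68  — not base-9 happy
499: 499 → 53 → 89 → 65 → 53  — not base-9 happy
500: 500 → 62 → 100 → 6 → 36 → 16 → 50 → 50  — not base-9 happy
501: 501 → 73 → 65 → 53 → 89 → 65  — not base-9 happy
502: 502 → 86 → 26 → 68 → 74 → 68  — not base-9 happy
503: 503 → 101 → 9 → 1  — base-9 happy
504: 504 → 40 → 32 → 34 → 58 → 52 → 74 → 68 → 74  — not base-9 happy
base-9 happy: 503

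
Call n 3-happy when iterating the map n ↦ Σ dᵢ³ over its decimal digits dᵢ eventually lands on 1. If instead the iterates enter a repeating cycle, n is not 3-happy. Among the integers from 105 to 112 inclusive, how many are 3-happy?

1

105: 105 → 126 → 225 → 141 → 66 → 432 → 99 → 1458 → 702 → 351 → 153 → 153  — not 3-happy
106: 106 → 217 → 352 → 160 → 217  — not 3-happy
107: 107 → 344 → 155 → 251 → 134 → 92 → 737 → 713 → 371 → 371  — not 3-happy
108: 108 → 513 → 153 → 153  — not 3-happy
109: 109 → 730 → 370 → 370  — not 3-happy
110: 110 → 2 → 8 → 512 → 134 → 92 → 737 → 713 → 371 → 371  — not 3-happy
111: 111 → 3 → 27 → 351 → 153 → 153  — not 3-happy
112: 112 → 10 → 1  — 3-happy
3-happy: 112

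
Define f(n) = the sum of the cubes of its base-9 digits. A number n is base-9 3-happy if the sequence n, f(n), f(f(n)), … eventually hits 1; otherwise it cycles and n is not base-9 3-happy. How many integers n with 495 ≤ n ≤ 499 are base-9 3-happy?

495: 495 → 217 → 225 → 351 → 91 → 3 → 27 → 27  (repeats 27)
496: 496 → 218 → 232 → 694 → 638 → 1198 → 470 → 476 → 980 → 540 → 432 → 152 → 856 → 128 → 134 → 638  (repeats 638)
497: 497 → 225 → 351 → 91 → 3 → 27 → 27  (repeats 27)
498: 498 → 244 → 28 → 28  (repeats 28)
499: 499 → 281 → 99 → 9 → 1  (reaches 1)
base-9 3-happy: 499

1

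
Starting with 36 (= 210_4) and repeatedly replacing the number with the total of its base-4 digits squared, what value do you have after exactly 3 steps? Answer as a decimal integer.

36 = (2,1,0)_4 → 2² + 1² + 0² = 4 + 1 + 0 = 5
5 = (1,1)_4 → 1² + 1² = 1 + 1 = 2
2 = (2)_4 → 2² = 4

4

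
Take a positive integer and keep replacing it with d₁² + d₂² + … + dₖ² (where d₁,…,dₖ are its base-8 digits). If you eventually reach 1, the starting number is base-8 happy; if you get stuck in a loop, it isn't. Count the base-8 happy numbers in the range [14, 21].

1

14: 14 → 37 → 41 → 26 → 13 → 26  — not base-8 happy
15: 15 → 50 → 40 → 25 → 10 → 5 → 25  — not base-8 happy
16: 16 → 4 → 16  — not base-8 happy
17: 17 → 5 → 25 → 10 → 5  — not base-8 happy
18: 18 → 8 → 1  — base-8 happy
19: 19 → 13 → 26 → 13  — not base-8 happy
20: 20 → 20  — not base-8 happy
21: 21 → 29 → 34 → 20 → 20  — not base-8 happy
base-8 happy: 18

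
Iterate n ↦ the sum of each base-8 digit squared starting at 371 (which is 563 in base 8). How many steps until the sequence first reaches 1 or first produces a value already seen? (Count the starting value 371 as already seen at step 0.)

6

371 = (5,6,3)_8 → 5² + 6² + 3² = 25 + 36 + 9 = 70
70 = (1,0,6)_8 → 1² + 0² + 6² = 1 + 0 + 36 = 37
37 = (4,5)_8 → 4² + 5² = 16 + 25 = 41
41 = (5,1)_8 → 5² + 1² = 25 + 1 = 26
26 = (3,2)_8 → 3² + 2² = 9 + 4 = 13
13 = (1,5)_8 → 1² + 5² = 1 + 25 = 26  — 26 repeats.
That took 6 steps.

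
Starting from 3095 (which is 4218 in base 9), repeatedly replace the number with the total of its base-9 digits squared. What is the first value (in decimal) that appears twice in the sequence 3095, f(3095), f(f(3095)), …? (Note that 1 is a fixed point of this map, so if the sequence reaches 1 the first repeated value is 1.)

3095 = (4,2,1,8)_9 → 4² + 2² + 1² + 8² = 16 + 4 + 1 + 64 = 85
85 = (1,0,4)_9 → 1² + 0² + 4² = 1 + 0 + 16 = 17
17 = (1,8)_9 → 1² + 8² = 1 + 64 = 65
65 = (7,2)_9 → 7² + 2² = 49 + 4 = 53
53 = (5,8)_9 → 5² + 8² = 25 + 64 = 89
89 = (1,0,8)_9 → 1² + 0² + 8² = 1 + 0 + 64 = 65  — 65 already appeared earlier.

65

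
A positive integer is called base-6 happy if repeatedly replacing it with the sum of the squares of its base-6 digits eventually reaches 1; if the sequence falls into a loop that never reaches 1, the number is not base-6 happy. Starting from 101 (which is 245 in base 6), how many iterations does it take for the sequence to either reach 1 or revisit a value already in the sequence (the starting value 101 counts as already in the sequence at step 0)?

11

101 = (2,4,5)_6 → 2² + 4² + 5² = 45
45 = (1,1,3)_6 → 1² + 1² + 3² = 11
11 = (1,5)_6 → 1² + 5² = 26
26 = (4,2)_6 → 4² + 2² = 20
20 = (3,2)_6 → 3² + 2² = 13
13 = (2,1)_6 → 2² + 1² = 5
5 = (5)_6 → 5² = 25
25 = (4,1)_6 → 4² + 1² = 17
17 = (2,5)_6 → 2² + 5² = 29
29 = (4,5)_6 → 4² + 5² = 41
41 = (1,0,5)_6 → 1² + 0² + 5² = 26  — 26 repeats.
That took 11 steps.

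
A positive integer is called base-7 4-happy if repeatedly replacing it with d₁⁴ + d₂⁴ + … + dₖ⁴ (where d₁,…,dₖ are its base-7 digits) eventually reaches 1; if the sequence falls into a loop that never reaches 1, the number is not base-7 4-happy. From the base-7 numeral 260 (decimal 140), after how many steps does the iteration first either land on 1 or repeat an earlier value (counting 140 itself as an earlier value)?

10

140 = (2,6,0)_7 → 2⁴ + 6⁴ + 0⁴ = 16 + 1296 + 0 = 1312
1312 = (3,5,5,3)_7 → 3⁴ + 5⁴ + 5⁴ + 3⁴ = 81 + 625 + 625 + 81 = 1412
1412 = (4,0,5,5)_7 → 4⁴ + 0⁴ + 5⁴ + 5⁴ = 256 + 0 + 625 + 625 = 1506
1506 = (4,2,5,1)_7 → 4⁴ + 2⁴ + 5⁴ + 1⁴ = 256 + 16 + 625 + 1 = 898
898 = (2,4,2,2)_7 → 2⁴ + 4⁴ + 2⁴ + 2⁴ = 16 + 256 + 16 + 16 = 304
304 = (6,1,3)_7 → 6⁴ + 1⁴ + 3⁴ = 1296 + 1 + 81 = 1378
1378 = (4,0,0,6)_7 → 4⁴ + 0⁴ + 0⁴ + 6⁴ = 256 + 0 + 0 + 1296 = 1552
1552 = (4,3,4,5)_7 → 4⁴ + 3⁴ + 4⁴ + 5⁴ = 256 + 81 + 256 + 625 = 1218
1218 = (3,3,6,0)_7 → 3⁴ + 3⁴ + 6⁴ + 0⁴ = 81 + 81 + 1296 + 0 = 1458
1458 = (4,1,5,2)_7 → 4⁴ + 1⁴ + 5⁴ + 2⁴ = 256 + 1 + 625 + 16 = 898  — 898 repeats.
That took 10 steps.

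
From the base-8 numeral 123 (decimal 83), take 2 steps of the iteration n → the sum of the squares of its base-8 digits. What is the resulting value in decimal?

37

83 = (1,2,3)_8 → 14
14 = (1,6)_8 → 37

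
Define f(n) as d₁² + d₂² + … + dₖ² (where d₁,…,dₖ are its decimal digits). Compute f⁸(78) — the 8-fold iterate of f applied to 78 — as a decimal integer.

78 → 7² + 8² = 49 + 64 = 113
113 → 1² + 1² + 3² = 1 + 1 + 9 = 11
11 → 1² + 1² = 1 + 1 = 2
2 → 2² = 4
4 → 4² = 16
16 → 1² + 6² = 1 + 36 = 37
37 → 3² + 7² = 9 + 49 = 58
58 → 5² + 8² = 25 + 64 = 89

89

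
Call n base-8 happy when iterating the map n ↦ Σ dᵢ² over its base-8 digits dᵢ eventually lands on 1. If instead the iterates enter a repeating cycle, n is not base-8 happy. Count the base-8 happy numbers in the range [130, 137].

130: 130 → 8 → 1  — base-8 happy
131: 131 → 13 → 26 → 13  — not base-8 happy
132: 132 → 20 → 20  — not base-8 happy
133: 133 → 29 → 34 → 20 → 20  — not base-8 happy
134: 134 → 40 → 25 → 10 → 5 → 25  — not base-8 happy
135: 135 → 53 → 61 → 74 → 6 → 36 → 32 → 16 → 4 → 16  — not base-8 happy
136: 136 → 5 → 25 → 10 → 5  — not base-8 happy
137: 137 → 6 → 36 → 32 → 16 → 4 → 16  — not base-8 happy
base-8 happy: 130

1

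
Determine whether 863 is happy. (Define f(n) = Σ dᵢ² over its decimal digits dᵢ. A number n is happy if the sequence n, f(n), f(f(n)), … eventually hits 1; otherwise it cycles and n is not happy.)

happy

863 → 8² + 6² + 3² = 64 + 36 + 9 = 109
109 → 1² + 0² + 9² = 1 + 0 + 81 = 82
82 → 8² + 2² = 64 + 4 = 68
68 → 6² + 8² = 36 + 64 = 100
100 → 1² + 0² + 0² = 1 + 0 + 0 = 1  — reached 1.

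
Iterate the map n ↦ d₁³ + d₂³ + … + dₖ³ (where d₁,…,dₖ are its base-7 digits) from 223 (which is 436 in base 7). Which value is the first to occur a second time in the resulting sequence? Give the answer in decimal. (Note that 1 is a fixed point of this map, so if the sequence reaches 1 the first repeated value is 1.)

1

223 = (4,3,6)_7 → 4³ + 3³ + 6³ = 307
307 = (6,1,6)_7 → 6³ + 1³ + 6³ = 433
433 = (1,1,5,6)_7 → 1³ + 1³ + 5³ + 6³ = 343
343 = (1,0,0,0)_7 → 1³ + 0³ + 0³ + 0³ = 1  — reached the fixed point 1.
1 → 1, so 1 is the first repeated value.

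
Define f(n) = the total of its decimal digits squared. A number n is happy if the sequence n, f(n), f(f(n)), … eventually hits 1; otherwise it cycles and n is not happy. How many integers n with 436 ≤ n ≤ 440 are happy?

1

436: 436 → 61 → 37 → 58 → 89 → 145 → 42 → 20 → 4 → 16 → 37  (repeats 37)
437: 437 → 74 → 65 → 61 → 37 → 58 → 89 → 145 → 42 → 20 → 4 → 16 → 37  (repeats 37)
438: 438 → 89 → 145 → 42 → 20 → 4 → 16 → 37 → 58 → 89  (repeats 89)
439: 439 → 106 → 37 → 58 → 89 → 145 → 42 → 20 → 4 → 16 → 37  (repeats 37)
440: 440 → 32 → 13 → 10 → 1  (reaches 1)
happy: 440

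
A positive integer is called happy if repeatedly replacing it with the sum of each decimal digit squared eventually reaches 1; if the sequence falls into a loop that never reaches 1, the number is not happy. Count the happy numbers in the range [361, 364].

1

361: 361 → 46 → 52 → 29 → 85 → 89 → 145 → 42 → 20 → 4 → 16 → 37 → 58 → 89  — not happy
362: 362 → 49 → 97 → 130 → 10 → 1  — happy
363: 363 → 54 → 41 → 17 → 50 → 25 → 29 → 85 → 89 → 145 → 42 → 20 → 4 → 16 → 37 → 58 → 89  — not happy
364: 364 → 61 → 37 → 58 → 89 → 145 → 42 → 20 → 4 → 16 → 37  — not happy
happy: 362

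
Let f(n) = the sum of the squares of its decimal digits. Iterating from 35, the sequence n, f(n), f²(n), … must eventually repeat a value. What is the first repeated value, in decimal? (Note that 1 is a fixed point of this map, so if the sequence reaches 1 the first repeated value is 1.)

35 → 3² + 5² = 34
34 → 3² + 4² = 25
25 → 2² + 5² = 29
29 → 2² + 9² = 85
85 → 8² + 5² = 89
89 → 8² + 9² = 145
145 → 1² + 4² + 5² = 42
42 → 4² + 2² = 20
20 → 2² + 0² = 4
4 → 4² = 16
16 → 1² + 6² = 37
37 → 3² + 7² = 58
58 → 5² + 8² = 89  — 89 already appeared earlier.

89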